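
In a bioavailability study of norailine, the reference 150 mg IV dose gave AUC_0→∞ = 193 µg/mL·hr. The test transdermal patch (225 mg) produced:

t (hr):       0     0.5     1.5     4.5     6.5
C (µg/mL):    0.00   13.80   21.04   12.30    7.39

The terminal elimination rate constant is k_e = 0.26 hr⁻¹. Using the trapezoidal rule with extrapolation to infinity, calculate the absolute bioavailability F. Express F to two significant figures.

F = 0.41

Trapezoidal AUC_0→6.5 (transdermal patch):
  [0→0.5]: (0.00+13.80)/2 × 0.5 = 3.45
  [0.5→1.5]: (13.80+21.04)/2 × 1 = 17.42
  [1.5→4.5]: (21.04+12.30)/2 × 3 = 50.01
  [4.5→6.5]: (12.30+7.39)/2 × 2 = 19.69
  Sum = 90.57 µg/mL·hr
Tail: C_last/k_e = 7.39/0.26 = 28.423
AUC_0→∞ (transdermal patch) = 90.57 + 28.423 = 118.993 µg/mL·hr
F = (AUC_ev/D_ev)/(AUC_iv/D_iv) = (118.993/225)/(193/150) = 0.528858/1.28667 = 0.4110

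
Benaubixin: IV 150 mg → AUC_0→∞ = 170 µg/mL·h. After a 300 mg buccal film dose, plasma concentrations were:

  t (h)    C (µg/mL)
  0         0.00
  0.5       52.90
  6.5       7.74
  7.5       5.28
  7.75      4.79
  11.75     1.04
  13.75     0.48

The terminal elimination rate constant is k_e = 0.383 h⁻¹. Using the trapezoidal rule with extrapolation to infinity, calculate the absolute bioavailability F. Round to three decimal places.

Trapezoidal AUC_0→13.75 (buccal film):
  [0→0.5]: (0.00+52.90)/2 × 0.5 = 13.225
  [0.5→6.5]: (52.90+7.74)/2 × 6 = 181.92
  [6.5→7.5]: (7.74+5.28)/2 × 1 = 6.51
  [7.5→7.75]: (5.28+4.79)/2 × 0.25 = 1.25875
  [7.75→11.75]: (4.79+1.04)/2 × 4 = 11.66
  [11.75→13.75]: (1.04+0.48)/2 × 2 = 1.52
  Sum = 216.09375 µg/mL·h
Tail: C_last/k_e = 0.48/0.383 = 1.253
AUC_0→∞ (buccal film) = 216.09375 + 1.253 = 217.34675 µg/mL·h
F = (AUC_ev/D_ev)/(AUC_iv/D_iv) = (217.34675/300)/(170/150) = 0.724489/1.13333 = 0.6393

F = 0.639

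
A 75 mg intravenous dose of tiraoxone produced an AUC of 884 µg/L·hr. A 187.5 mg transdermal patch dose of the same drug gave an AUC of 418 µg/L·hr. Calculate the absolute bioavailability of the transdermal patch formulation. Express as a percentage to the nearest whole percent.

F = (AUC_ev / D_ev) / (AUC_iv / D_iv)
  = (418/187.5) / (884/75)
  = 2.22933 / 11.7867 = 0.1891
  = 18.91%

F = 19%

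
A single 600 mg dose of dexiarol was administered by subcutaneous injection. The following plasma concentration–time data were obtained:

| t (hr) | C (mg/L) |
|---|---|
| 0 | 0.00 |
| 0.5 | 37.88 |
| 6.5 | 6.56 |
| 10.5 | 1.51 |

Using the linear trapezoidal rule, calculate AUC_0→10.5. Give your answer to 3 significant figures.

AUC = 159 mg/L·hr

Trapezoidal AUC_0→10.5:
  [0→0.5]: (0.00+37.88)/2 × 0.5 = 9.47
  [0.5→6.5]: (37.88+6.56)/2 × 6 = 133.32
  [6.5→10.5]: (6.56+1.51)/2 × 4 = 16.14
  Sum = 158.93 mg/L·hr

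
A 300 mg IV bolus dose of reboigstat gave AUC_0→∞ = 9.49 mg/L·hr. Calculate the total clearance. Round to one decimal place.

CL = Dose_iv / AUC_0→∞
   = 300 / 9.49 = 31.6122 L/hr

CL = 31.6 L/hr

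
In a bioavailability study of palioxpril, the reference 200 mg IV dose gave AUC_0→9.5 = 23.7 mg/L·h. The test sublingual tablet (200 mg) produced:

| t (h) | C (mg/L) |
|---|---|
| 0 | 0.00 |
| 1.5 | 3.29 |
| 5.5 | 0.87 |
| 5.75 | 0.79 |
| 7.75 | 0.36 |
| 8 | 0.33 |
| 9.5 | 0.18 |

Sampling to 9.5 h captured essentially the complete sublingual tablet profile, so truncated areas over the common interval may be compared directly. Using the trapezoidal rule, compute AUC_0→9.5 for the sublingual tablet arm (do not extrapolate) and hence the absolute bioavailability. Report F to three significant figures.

Trapezoidal AUC_0→9.5 (sublingual tablet):
  [0→1.5]: (0.00+3.29)/2 × 1.5 = 2.4675
  [1.5→5.5]: (3.29+0.87)/2 × 4 = 8.32
  [5.5→5.75]: (0.87+0.79)/2 × 0.25 = 0.2075
  [5.75→7.75]: (0.79+0.36)/2 × 2 = 1.15
  [7.75→8]: (0.36+0.33)/2 × 0.25 = 0.08625
  [8→9.5]: (0.33+0.18)/2 × 1.5 = 0.3825
  Sum = 12.61375 mg/L·h
F = (AUC_ev/D_ev)/(AUC_iv/D_iv) = (12.61375/200)/(23.7/200) = 0.06306875/0.1185 = 0.5322

F = 0.532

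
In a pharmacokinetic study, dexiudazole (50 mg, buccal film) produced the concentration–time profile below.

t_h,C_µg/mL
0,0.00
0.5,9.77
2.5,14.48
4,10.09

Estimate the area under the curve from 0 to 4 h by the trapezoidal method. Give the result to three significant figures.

Trapezoidal AUC_0→4:
  [0→0.5]: (0.00+9.77)/2 × 0.5 = 2.4425
  [0.5→2.5]: (9.77+14.48)/2 × 2 = 24.25
  [2.5→4]: (14.48+10.09)/2 × 1.5 = 18.4275
  Sum = 45.12 µg/mL·h

AUC = 45.1 µg/mL·h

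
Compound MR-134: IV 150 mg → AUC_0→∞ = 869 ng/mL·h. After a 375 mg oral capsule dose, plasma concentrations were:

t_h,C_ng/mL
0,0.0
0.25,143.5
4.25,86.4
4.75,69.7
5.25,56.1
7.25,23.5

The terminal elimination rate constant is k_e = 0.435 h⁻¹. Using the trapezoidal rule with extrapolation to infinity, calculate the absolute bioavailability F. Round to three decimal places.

Trapezoidal AUC_0→7.25 (oral capsule):
  [0→0.25]: (0.0+143.5)/2 × 0.25 = 17.9375
  [0.25→4.25]: (143.5+86.4)/2 × 4 = 459.8
  [4.25→4.75]: (86.4+69.7)/2 × 0.5 = 39.025
  [4.75→5.25]: (69.7+56.1)/2 × 0.5 = 31.45
  [5.25→7.25]: (56.1+23.5)/2 × 2 = 79.6
  Sum = 627.8125 ng/mL·h
Tail: C_last/k_e = 23.5/0.435 = 54.023
AUC_0→∞ (oral capsule) = 627.8125 + 54.023 = 681.8355 ng/mL·h
F = (AUC_ev/D_ev)/(AUC_iv/D_iv) = (681.8355/375)/(869/150) = 1.818228/5.79333 = 0.3138

F = 0.314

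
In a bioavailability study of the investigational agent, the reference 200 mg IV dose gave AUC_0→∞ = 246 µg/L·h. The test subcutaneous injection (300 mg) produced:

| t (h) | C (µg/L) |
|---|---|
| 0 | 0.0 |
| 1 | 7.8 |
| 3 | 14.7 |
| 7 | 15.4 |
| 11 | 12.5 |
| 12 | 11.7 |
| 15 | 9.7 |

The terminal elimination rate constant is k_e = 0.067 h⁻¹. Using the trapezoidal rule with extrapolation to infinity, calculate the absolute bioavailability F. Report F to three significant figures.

Trapezoidal AUC_0→15 (subcutaneous injection):
  [0→1]: (0.0+7.8)/2 × 1 = 3.9
  [1→3]: (7.8+14.7)/2 × 2 = 22.5
  [3→7]: (14.7+15.4)/2 × 4 = 60.2
  [7→11]: (15.4+12.5)/2 × 4 = 55.8
  [11→12]: (12.5+11.7)/2 × 1 = 12.1
  [12→15]: (11.7+9.7)/2 × 3 = 32.1
  Sum = 186.6 µg/L·h
Tail: C_last/k_e = 9.7/0.067 = 144.776
AUC_0→∞ (subcutaneous injection) = 186.6 + 144.776 = 331.376 µg/L·h
F = (AUC_ev/D_ev)/(AUC_iv/D_iv) = (331.376/300)/(246/200) = 1.10459/1.23 = 0.8980

F = 0.898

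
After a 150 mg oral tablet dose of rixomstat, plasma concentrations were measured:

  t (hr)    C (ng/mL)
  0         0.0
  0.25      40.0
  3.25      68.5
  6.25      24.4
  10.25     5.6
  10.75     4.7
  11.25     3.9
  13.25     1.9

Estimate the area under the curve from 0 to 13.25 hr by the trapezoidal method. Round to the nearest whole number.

Trapezoidal AUC_0→13.25:
  [0→0.25]: (0.0+40.0)/2 × 0.25 = 5.0
  [0.25→3.25]: (40.0+68.5)/2 × 3 = 162.75
  [3.25→6.25]: (68.5+24.4)/2 × 3 = 139.35
  [6.25→10.25]: (24.4+5.6)/2 × 4 = 60.0
  [10.25→10.75]: (5.6+4.7)/2 × 0.5 = 2.575
  [10.75→11.25]: (4.7+3.9)/2 × 0.5 = 2.15
  [11.25→13.25]: (3.9+1.9)/2 × 2 = 5.8
  Sum = 377.625 ng/mL·hr

AUC = 378 ng/mL·hr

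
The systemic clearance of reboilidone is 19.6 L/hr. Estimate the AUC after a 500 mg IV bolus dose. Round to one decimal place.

AUC = 25.5 mg/L·hr

AUC_0→∞ = Dose_iv / CL
        = 500 / 19.6 = 25.5102 mg/L·hr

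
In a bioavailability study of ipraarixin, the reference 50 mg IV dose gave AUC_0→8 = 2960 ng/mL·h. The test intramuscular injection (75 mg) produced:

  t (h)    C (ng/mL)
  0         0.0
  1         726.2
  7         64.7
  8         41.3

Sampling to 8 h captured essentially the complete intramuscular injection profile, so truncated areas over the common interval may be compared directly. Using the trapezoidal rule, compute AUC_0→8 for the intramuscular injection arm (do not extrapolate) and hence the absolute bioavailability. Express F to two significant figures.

F = 0.63

Trapezoidal AUC_0→8 (intramuscular injection):
  [0→1]: (0.0+726.2)/2 × 1 = 363.1
  [1→7]: (726.2+64.7)/2 × 6 = 2372.7
  [7→8]: (64.7+41.3)/2 × 1 = 53.0
  Sum = 2788.8 ng/mL·h
F = (AUC_ev/D_ev)/(AUC_iv/D_iv) = (2788.8/75)/(2960/50) = 37.184/59.2 = 0.6281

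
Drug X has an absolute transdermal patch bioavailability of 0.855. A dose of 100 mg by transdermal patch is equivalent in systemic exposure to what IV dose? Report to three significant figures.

Systemic exposure from an extravascular dose = F × D_ev, so the equivalent IV dose is F × D_ev.
D_iv = F × D_ev = 0.855 × 100 = 85.5 mg

D_iv = 85.5 mg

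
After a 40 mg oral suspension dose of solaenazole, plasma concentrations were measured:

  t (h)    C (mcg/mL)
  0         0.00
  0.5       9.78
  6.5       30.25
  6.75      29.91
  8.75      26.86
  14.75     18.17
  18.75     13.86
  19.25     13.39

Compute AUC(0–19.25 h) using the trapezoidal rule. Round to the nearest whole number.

AUC = 393 mcg/mL·h

Trapezoidal AUC_0→19.25:
  [0→0.5]: (0.00+9.78)/2 × 0.5 = 2.445
  [0.5→6.5]: (9.78+30.25)/2 × 6 = 120.09
  [6.5→6.75]: (30.25+29.91)/2 × 0.25 = 7.52
  [6.75→8.75]: (29.91+26.86)/2 × 2 = 56.77
  [8.75→14.75]: (26.86+18.17)/2 × 6 = 135.09
  [14.75→18.75]: (18.17+13.86)/2 × 4 = 64.06
  [18.75→19.25]: (13.86+13.39)/2 × 0.5 = 6.8125
  Sum = 392.7875 mcg/mL·h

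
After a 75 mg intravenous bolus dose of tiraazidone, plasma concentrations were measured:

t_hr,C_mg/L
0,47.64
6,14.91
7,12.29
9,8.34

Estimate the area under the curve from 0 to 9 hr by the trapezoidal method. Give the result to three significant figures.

AUC = 222 mg/L·hr

Trapezoidal AUC_0→9:
  [0→6]: (47.64+14.91)/2 × 6 = 187.65
  [6→7]: (14.91+12.29)/2 × 1 = 13.6
  [7→9]: (12.29+8.34)/2 × 2 = 20.63
  Sum = 221.88 mg/L·hr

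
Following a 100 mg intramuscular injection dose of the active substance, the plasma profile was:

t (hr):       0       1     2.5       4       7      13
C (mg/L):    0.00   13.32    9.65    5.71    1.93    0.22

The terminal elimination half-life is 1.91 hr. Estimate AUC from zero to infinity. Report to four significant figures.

Trapezoidal AUC_0→13:
  [0→1]: (0.00+13.32)/2 × 1 = 6.66
  [1→2.5]: (13.32+9.65)/2 × 1.5 = 17.2275
  [2.5→4]: (9.65+5.71)/2 × 1.5 = 11.52
  [4→7]: (5.71+1.93)/2 × 3 = 11.46
  [7→13]: (1.93+0.22)/2 × 6 = 6.45
  Sum = 53.3175 mg/L·hr
k_e = ln2 / t½ = 0.693147 / 1.91 = 0.3629 hr^-1
Extrapolated tail: C_last / k_e = 0.22 / 0.3629 = 0.606
AUC_0→∞ = 53.3175 + 0.606 = 53.9235 mg/L·hr

AUC = 53.92 mg/L·hr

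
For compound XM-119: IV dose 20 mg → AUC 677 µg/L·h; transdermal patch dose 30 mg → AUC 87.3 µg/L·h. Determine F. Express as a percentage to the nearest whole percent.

F = (AUC_ev / D_ev) / (AUC_iv / D_iv)
  = (87.3/30) / (677/20)
  = 2.91 / 33.85 = 0.0860
  = 8.60%

F = 9%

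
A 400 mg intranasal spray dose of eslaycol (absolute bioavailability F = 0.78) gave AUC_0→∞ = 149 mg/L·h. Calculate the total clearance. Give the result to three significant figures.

CL = 2.09 L/h

CL = F × Dose / AUC_0→∞
   = 0.78 × 400 / 149 = 2.09396 L/h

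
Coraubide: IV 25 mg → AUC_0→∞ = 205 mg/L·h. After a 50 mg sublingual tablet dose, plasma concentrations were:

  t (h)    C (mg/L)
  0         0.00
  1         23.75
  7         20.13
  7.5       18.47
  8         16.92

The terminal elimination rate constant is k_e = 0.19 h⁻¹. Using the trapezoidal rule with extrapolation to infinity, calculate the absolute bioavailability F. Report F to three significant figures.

Trapezoidal AUC_0→8 (sublingual tablet):
  [0→1]: (0.00+23.75)/2 × 1 = 11.875
  [1→7]: (23.75+20.13)/2 × 6 = 131.64
  [7→7.5]: (20.13+18.47)/2 × 0.5 = 9.65
  [7.5→8]: (18.47+16.92)/2 × 0.5 = 8.8475
  Sum = 162.0125 mg/L·h
Tail: C_last/k_e = 16.92/0.19 = 89.053
AUC_0→∞ (sublingual tablet) = 162.0125 + 89.053 = 251.0655 mg/L·h
F = (AUC_ev/D_ev)/(AUC_iv/D_iv) = (251.0655/50)/(205/25) = 5.02131/8.2 = 0.6124

F = 0.612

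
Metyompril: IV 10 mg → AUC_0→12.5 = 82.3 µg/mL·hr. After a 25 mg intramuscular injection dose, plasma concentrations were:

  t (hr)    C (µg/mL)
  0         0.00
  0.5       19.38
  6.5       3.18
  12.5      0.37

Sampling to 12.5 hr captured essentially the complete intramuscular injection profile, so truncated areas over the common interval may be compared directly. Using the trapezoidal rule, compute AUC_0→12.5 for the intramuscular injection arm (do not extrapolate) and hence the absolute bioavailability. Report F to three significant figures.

Trapezoidal AUC_0→12.5 (intramuscular injection):
  [0→0.5]: (0.00+19.38)/2 × 0.5 = 4.845
  [0.5→6.5]: (19.38+3.18)/2 × 6 = 67.68
  [6.5→12.5]: (3.18+0.37)/2 × 6 = 10.65
  Sum = 83.175 µg/mL·hr
F = (AUC_ev/D_ev)/(AUC_iv/D_iv) = (83.175/25)/(82.3/10) = 3.327/8.23 = 0.4043

F = 0.404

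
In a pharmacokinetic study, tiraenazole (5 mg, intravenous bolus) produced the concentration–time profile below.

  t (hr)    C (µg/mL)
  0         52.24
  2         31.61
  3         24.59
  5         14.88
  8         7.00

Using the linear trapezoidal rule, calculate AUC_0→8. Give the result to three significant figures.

AUC = 184 µg/mL·hr

Trapezoidal AUC_0→8:
  [0→2]: (52.24+31.61)/2 × 2 = 83.85
  [2→3]: (31.61+24.59)/2 × 1 = 28.1
  [3→5]: (24.59+14.88)/2 × 2 = 39.47
  [5→8]: (14.88+7.00)/2 × 3 = 32.82
  Sum = 184.24 µg/mL·hr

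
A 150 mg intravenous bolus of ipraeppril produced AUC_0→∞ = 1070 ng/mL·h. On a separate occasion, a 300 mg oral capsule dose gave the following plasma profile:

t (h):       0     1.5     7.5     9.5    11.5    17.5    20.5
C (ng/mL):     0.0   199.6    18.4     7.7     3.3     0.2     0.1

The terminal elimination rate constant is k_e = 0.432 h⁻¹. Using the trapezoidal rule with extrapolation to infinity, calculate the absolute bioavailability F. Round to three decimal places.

Trapezoidal AUC_0→20.5 (oral capsule):
  [0→1.5]: (0.0+199.6)/2 × 1.5 = 149.7
  [1.5→7.5]: (199.6+18.4)/2 × 6 = 654.0
  [7.5→9.5]: (18.4+7.7)/2 × 2 = 26.1
  [9.5→11.5]: (7.7+3.3)/2 × 2 = 11.0
  [11.5→17.5]: (3.3+0.2)/2 × 6 = 10.5
  [17.5→20.5]: (0.2+0.1)/2 × 3 = 0.45
  Sum = 851.75 ng/mL·h
Tail: C_last/k_e = 0.1/0.432 = 0.231
AUC_0→∞ (oral capsule) = 851.75 + 0.231 = 851.981 ng/mL·h
F = (AUC_ev/D_ev)/(AUC_iv/D_iv) = (851.981/300)/(1070/150) = 2.83994/7.13333 = 0.3981

F = 0.398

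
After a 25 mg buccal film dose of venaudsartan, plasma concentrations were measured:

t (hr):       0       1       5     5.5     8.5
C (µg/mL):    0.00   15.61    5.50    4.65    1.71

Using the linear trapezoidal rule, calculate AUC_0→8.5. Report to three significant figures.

Trapezoidal AUC_0→8.5:
  [0→1]: (0.00+15.61)/2 × 1 = 7.805
  [1→5]: (15.61+5.50)/2 × 4 = 42.22
  [5→5.5]: (5.50+4.65)/2 × 0.5 = 2.5375
  [5.5→8.5]: (4.65+1.71)/2 × 3 = 9.54
  Sum = 62.1025 µg/mL·hr

AUC = 62.1 µg/mL·hr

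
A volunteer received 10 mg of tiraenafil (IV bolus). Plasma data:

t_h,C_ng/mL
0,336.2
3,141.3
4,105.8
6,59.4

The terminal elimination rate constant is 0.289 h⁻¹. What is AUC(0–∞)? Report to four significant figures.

AUC = 1211 ng/mL·h

Trapezoidal AUC_0→6:
  [0→3]: (336.2+141.3)/2 × 3 = 716.25
  [3→4]: (141.3+105.8)/2 × 1 = 123.55
  [4→6]: (105.8+59.4)/2 × 2 = 165.2
  Sum = 1005.0 ng/mL·h
Extrapolated tail: C_last / k_e = 59.4 / 0.289 = 205.536
AUC_0→∞ = 1005.0 + 205.536 = 1210.536 ng/mL·h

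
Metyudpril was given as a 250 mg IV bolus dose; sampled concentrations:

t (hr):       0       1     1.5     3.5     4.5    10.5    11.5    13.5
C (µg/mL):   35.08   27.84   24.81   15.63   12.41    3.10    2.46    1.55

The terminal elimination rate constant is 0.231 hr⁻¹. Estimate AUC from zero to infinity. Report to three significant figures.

Trapezoidal AUC_0→13.5:
  [0→1]: (35.08+27.84)/2 × 1 = 31.46
  [1→1.5]: (27.84+24.81)/2 × 0.5 = 13.1625
  [1.5→3.5]: (24.81+15.63)/2 × 2 = 40.44
  [3.5→4.5]: (15.63+12.41)/2 × 1 = 14.02
  [4.5→10.5]: (12.41+3.10)/2 × 6 = 46.53
  [10.5→11.5]: (3.10+2.46)/2 × 1 = 2.78
  [11.5→13.5]: (2.46+1.55)/2 × 2 = 4.01
  Sum = 152.4025 µg/mL·hr
Extrapolated tail: C_last / k_e = 1.55 / 0.231 = 6.710
AUC_0→∞ = 152.4025 + 6.710 = 159.1125 µg/mL·hr

AUC = 159 µg/mL·hr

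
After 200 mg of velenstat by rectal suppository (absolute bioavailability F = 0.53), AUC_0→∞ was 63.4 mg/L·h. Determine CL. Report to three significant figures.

CL = 1.67 L/h

CL = F × Dose / AUC_0→∞
   = 0.53 × 200 / 63.4 = 1.67192 L/h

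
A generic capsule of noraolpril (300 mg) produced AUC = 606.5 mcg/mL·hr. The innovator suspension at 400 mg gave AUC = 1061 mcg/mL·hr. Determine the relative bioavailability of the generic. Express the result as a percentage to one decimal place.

F_rel = (AUC_test/D_test) / (AUC_ref/D_ref)
      = (606.5/300) / (1061/400)
      = 2.02167 / 2.6525 = 0.7622 = 76.22%

F_rel = 76.2%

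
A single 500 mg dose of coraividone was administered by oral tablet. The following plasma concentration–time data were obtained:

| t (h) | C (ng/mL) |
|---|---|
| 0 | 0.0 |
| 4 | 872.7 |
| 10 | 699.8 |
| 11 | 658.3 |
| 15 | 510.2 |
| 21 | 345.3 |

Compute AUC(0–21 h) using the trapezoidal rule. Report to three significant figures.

Trapezoidal AUC_0→21:
  [0→4]: (0.0+872.7)/2 × 4 = 1745.4
  [4→10]: (872.7+699.8)/2 × 6 = 4717.5
  [10→11]: (699.8+658.3)/2 × 1 = 679.05
  [11→15]: (658.3+510.2)/2 × 4 = 2337.0
  [15→21]: (510.2+345.3)/2 × 6 = 2566.5
  Sum = 12045.45 ng/mL·h

AUC = 12000 ng/mL·h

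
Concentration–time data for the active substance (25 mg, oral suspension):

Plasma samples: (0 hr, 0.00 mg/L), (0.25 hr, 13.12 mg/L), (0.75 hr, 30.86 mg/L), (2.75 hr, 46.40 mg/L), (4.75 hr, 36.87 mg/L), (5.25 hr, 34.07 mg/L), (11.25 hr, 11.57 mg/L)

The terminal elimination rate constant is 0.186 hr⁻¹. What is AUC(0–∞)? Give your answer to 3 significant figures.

Trapezoidal AUC_0→11.25:
  [0→0.25]: (0.00+13.12)/2 × 0.25 = 1.64
  [0.25→0.75]: (13.12+30.86)/2 × 0.5 = 10.995
  [0.75→2.75]: (30.86+46.40)/2 × 2 = 77.26
  [2.75→4.75]: (46.40+36.87)/2 × 2 = 83.27
  [4.75→5.25]: (36.87+34.07)/2 × 0.5 = 17.735
  [5.25→11.25]: (34.07+11.57)/2 × 6 = 136.92
  Sum = 327.82 mg/L·hr
Extrapolated tail: C_last / k_e = 11.57 / 0.186 = 62.204
AUC_0→∞ = 327.82 + 62.204 = 390.024 mg/L·hr

AUC = 390 mg/L·hr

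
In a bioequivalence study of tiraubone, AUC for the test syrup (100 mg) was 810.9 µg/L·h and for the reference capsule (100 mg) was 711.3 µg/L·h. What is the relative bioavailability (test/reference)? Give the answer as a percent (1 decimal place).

F_rel = 114.0%

F_rel = (AUC_test/D_test) / (AUC_ref/D_ref)
      = (810.9/100) / (711.3/100)
      = 8.109 / 7.113 = 1.1400 = 114.00%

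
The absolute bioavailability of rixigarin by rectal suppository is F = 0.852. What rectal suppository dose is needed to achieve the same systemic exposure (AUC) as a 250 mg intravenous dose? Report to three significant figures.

For equal systemic exposure: F × D_ev = D_iv
D_ev = D_iv / F = 250 / 0.852 = 293.427 mg

D_rectal = 293 mg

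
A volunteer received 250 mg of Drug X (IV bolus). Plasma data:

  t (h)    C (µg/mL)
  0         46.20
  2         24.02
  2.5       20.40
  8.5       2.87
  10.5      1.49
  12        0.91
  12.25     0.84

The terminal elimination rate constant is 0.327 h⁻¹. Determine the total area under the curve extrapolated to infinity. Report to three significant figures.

Trapezoidal AUC_0→12.25:
  [0→2]: (46.20+24.02)/2 × 2 = 70.22
  [2→2.5]: (24.02+20.40)/2 × 0.5 = 11.105
  [2.5→8.5]: (20.40+2.87)/2 × 6 = 69.81
  [8.5→10.5]: (2.87+1.49)/2 × 2 = 4.36
  [10.5→12]: (1.49+0.91)/2 × 1.5 = 1.8
  [12→12.25]: (0.91+0.84)/2 × 0.25 = 0.21875
  Sum = 157.51375 µg/mL·h
Extrapolated tail: C_last / k_e = 0.84 / 0.327 = 2.569
AUC_0→∞ = 157.51375 + 2.569 = 160.08275 µg/mL·h

AUC = 160 µg/mL·h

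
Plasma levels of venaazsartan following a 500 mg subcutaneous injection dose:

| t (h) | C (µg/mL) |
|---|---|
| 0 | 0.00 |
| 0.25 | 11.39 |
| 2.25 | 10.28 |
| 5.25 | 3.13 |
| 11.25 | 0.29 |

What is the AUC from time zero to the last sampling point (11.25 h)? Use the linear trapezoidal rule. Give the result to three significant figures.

AUC = 53.5 µg/mL·h

Trapezoidal AUC_0→11.25:
  [0→0.25]: (0.00+11.39)/2 × 0.25 = 1.42375
  [0.25→2.25]: (11.39+10.28)/2 × 2 = 21.67
  [2.25→5.25]: (10.28+3.13)/2 × 3 = 20.115
  [5.25→11.25]: (3.13+0.29)/2 × 6 = 10.26
  Sum = 53.46875 µg/mL·h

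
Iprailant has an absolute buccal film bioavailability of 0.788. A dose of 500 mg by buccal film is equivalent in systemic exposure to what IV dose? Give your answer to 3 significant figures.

Systemic exposure from an extravascular dose = F × D_ev, so the equivalent IV dose is F × D_ev.
D_iv = F × D_ev = 0.788 × 500 = 394 mg

D_iv = 394 mg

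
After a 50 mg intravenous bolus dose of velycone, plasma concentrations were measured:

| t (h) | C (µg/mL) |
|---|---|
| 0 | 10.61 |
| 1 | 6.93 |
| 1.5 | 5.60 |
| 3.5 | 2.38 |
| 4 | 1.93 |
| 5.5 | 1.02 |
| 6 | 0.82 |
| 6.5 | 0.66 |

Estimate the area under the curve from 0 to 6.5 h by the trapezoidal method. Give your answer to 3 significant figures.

AUC = 24.0 µg/mL·h

Trapezoidal AUC_0→6.5:
  [0→1]: (10.61+6.93)/2 × 1 = 8.77
  [1→1.5]: (6.93+5.60)/2 × 0.5 = 3.1325
  [1.5→3.5]: (5.60+2.38)/2 × 2 = 7.98
  [3.5→4]: (2.38+1.93)/2 × 0.5 = 1.0775
  [4→5.5]: (1.93+1.02)/2 × 1.5 = 2.2125
  [5.5→6]: (1.02+0.82)/2 × 0.5 = 0.46
  [6→6.5]: (0.82+0.66)/2 × 0.5 = 0.37
  Sum = 24.0025 µg/mL·h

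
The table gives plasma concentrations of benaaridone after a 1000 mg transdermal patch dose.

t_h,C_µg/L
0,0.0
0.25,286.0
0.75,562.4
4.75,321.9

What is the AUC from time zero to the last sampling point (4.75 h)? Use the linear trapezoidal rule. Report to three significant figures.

Trapezoidal AUC_0→4.75:
  [0→0.25]: (0.0+286.0)/2 × 0.25 = 35.75
  [0.25→0.75]: (286.0+562.4)/2 × 0.5 = 212.1
  [0.75→4.75]: (562.4+321.9)/2 × 4 = 1768.6
  Sum = 2016.45 µg/L·h

AUC = 2020 µg/L·h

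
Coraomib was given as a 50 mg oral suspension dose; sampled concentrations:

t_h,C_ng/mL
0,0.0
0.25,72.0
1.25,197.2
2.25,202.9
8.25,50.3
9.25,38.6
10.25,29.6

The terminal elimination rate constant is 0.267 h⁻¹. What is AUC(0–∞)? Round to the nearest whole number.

AUC = 1293 ng/mL·h

Trapezoidal AUC_0→10.25:
  [0→0.25]: (0.0+72.0)/2 × 0.25 = 9.0
  [0.25→1.25]: (72.0+197.2)/2 × 1 = 134.6
  [1.25→2.25]: (197.2+202.9)/2 × 1 = 200.05
  [2.25→8.25]: (202.9+50.3)/2 × 6 = 759.6
  [8.25→9.25]: (50.3+38.6)/2 × 1 = 44.45
  [9.25→10.25]: (38.6+29.6)/2 × 1 = 34.1
  Sum = 1181.8 ng/mL·h
Extrapolated tail: C_last / k_e = 29.6 / 0.267 = 110.861
AUC_0→∞ = 1181.8 + 110.861 = 1292.661 ng/mL·h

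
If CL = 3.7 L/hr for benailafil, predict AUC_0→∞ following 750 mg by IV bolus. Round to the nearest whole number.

AUC_0→∞ = Dose_iv / CL
        = 750 / 3.7 = 202.703 mg/L·hr

AUC = 203 mg/L·hr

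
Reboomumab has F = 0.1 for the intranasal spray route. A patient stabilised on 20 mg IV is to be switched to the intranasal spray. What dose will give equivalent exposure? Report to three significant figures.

For equal systemic exposure: F × D_ev = D_iv
D_ev = D_iv / F = 20 / 0.1 = 200 mg

D_intranasal = 200 mg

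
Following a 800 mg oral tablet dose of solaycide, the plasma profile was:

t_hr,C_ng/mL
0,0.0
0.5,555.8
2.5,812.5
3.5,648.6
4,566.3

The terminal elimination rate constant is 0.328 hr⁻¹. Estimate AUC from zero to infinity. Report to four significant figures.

AUC = 4268 ng/mL·hr

Trapezoidal AUC_0→4:
  [0→0.5]: (0.0+555.8)/2 × 0.5 = 138.95
  [0.5→2.5]: (555.8+812.5)/2 × 2 = 1368.3
  [2.5→3.5]: (812.5+648.6)/2 × 1 = 730.55
  [3.5→4]: (648.6+566.3)/2 × 0.5 = 303.725
  Sum = 2541.525 ng/mL·hr
Extrapolated tail: C_last / k_e = 566.3 / 0.328 = 1726.524
AUC_0→∞ = 2541.525 + 1726.524 = 4268.049 ng/mL·hr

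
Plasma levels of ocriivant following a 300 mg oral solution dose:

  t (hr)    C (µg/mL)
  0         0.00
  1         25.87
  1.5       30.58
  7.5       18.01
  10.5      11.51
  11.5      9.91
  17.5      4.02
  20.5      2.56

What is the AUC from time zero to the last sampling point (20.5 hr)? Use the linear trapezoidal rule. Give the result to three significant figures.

AUC = 279 µg/mL·hr

Trapezoidal AUC_0→20.5:
  [0→1]: (0.00+25.87)/2 × 1 = 12.935
  [1→1.5]: (25.87+30.58)/2 × 0.5 = 14.1125
  [1.5→7.5]: (30.58+18.01)/2 × 6 = 145.77
  [7.5→10.5]: (18.01+11.51)/2 × 3 = 44.28
  [10.5→11.5]: (11.51+9.91)/2 × 1 = 10.71
  [11.5→17.5]: (9.91+4.02)/2 × 6 = 41.79
  [17.5→20.5]: (4.02+2.56)/2 × 3 = 9.87
  Sum = 279.4675 µg/mL·hr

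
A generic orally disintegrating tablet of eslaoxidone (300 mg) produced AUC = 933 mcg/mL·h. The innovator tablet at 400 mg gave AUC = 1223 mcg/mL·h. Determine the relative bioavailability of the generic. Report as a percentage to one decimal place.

F_rel = 101.7%

F_rel = (AUC_test/D_test) / (AUC_ref/D_ref)
      = (933/300) / (1223/400)
      = 3.11 / 3.0575 = 1.0172 = 101.72%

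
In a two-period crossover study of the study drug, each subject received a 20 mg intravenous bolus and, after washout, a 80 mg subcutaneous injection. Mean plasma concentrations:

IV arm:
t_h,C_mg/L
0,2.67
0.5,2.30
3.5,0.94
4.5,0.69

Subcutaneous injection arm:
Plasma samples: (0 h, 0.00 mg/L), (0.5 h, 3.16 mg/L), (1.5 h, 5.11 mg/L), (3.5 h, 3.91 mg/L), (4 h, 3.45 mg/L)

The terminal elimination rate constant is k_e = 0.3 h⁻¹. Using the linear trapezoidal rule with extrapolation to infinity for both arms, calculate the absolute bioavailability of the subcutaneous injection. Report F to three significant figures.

Trapezoidal AUC_0→4.5 (IV):
  [0→0.5]: (2.67+2.30)/2 × 0.5 = 1.2425
  [0.5→3.5]: (2.30+0.94)/2 × 3 = 4.86
  [3.5→4.5]: (0.94+0.69)/2 × 1 = 0.815
  Sum = 6.9175 mg/L·h
IV tail: 0.69/0.3 = 2.300; AUC_iv,0→∞ = 6.9175 + 2.300 = 9.2175 mg/L·h
Trapezoidal AUC_0→4 (subcutaneous injection):
  [0→0.5]: (0.00+3.16)/2 × 0.5 = 0.79
  [0.5→1.5]: (3.16+5.11)/2 × 1 = 4.135
  [1.5→3.5]: (5.11+3.91)/2 × 2 = 9.02
  [3.5→4]: (3.91+3.45)/2 × 0.5 = 1.84
  Sum = 15.785 mg/L·h
subcutaneous injection tail: 3.45/0.3 = 11.500; AUC_ev,0→∞ = 15.785 + 11.500 = 27.285 mg/L·h
F = (AUC_ev/D_ev)/(AUC_iv/D_iv) = (27.285/80)/(9.2175/20) = 0.3410625/0.460875 = 0.7400

F = 0.740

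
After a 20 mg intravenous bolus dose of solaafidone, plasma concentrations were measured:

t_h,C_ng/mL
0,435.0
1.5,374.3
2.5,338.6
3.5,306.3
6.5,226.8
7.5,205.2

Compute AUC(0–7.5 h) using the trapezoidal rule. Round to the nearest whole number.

Trapezoidal AUC_0→7.5:
  [0→1.5]: (435.0+374.3)/2 × 1.5 = 606.975
  [1.5→2.5]: (374.3+338.6)/2 × 1 = 356.45
  [2.5→3.5]: (338.6+306.3)/2 × 1 = 322.45
  [3.5→6.5]: (306.3+226.8)/2 × 3 = 799.65
  [6.5→7.5]: (226.8+205.2)/2 × 1 = 216.0
  Sum = 2301.525 ng/mL·h

AUC = 2302 ng/mL·h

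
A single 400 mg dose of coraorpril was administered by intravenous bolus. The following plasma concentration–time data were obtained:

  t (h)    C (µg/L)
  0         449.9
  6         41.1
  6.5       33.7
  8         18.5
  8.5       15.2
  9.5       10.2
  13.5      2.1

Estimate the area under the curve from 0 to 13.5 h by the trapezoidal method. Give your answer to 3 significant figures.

AUC = 1580 µg/L·h

Trapezoidal AUC_0→13.5:
  [0→6]: (449.9+41.1)/2 × 6 = 1473.0
  [6→6.5]: (41.1+33.7)/2 × 0.5 = 18.7
  [6.5→8]: (33.7+18.5)/2 × 1.5 = 39.15
  [8→8.5]: (18.5+15.2)/2 × 0.5 = 8.425
  [8.5→9.5]: (15.2+10.2)/2 × 1 = 12.7
  [9.5→13.5]: (10.2+2.1)/2 × 4 = 24.6
  Sum = 1576.575 µg/L·h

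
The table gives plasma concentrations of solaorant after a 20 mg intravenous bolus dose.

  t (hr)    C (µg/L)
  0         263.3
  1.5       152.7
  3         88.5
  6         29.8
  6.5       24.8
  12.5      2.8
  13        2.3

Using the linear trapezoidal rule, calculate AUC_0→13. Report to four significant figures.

Trapezoidal AUC_0→13:
  [0→1.5]: (263.3+152.7)/2 × 1.5 = 312.0
  [1.5→3]: (152.7+88.5)/2 × 1.5 = 180.9
  [3→6]: (88.5+29.8)/2 × 3 = 177.45
  [6→6.5]: (29.8+24.8)/2 × 0.5 = 13.65
  [6.5→12.5]: (24.8+2.8)/2 × 6 = 82.8
  [12.5→13]: (2.8+2.3)/2 × 0.5 = 1.275
  Sum = 768.075 µg/L·hr

AUC = 768.1 µg/L·hr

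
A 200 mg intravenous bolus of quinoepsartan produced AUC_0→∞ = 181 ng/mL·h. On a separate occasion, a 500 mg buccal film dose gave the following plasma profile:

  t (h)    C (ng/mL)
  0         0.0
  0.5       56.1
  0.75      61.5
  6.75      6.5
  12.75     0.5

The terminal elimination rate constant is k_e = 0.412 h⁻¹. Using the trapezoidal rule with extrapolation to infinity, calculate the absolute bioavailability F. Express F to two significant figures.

Trapezoidal AUC_0→12.75 (buccal film):
  [0→0.5]: (0.0+56.1)/2 × 0.5 = 14.025
  [0.5→0.75]: (56.1+61.5)/2 × 0.25 = 14.7
  [0.75→6.75]: (61.5+6.5)/2 × 6 = 204.0
  [6.75→12.75]: (6.5+0.5)/2 × 6 = 21.0
  Sum = 253.725 ng/mL·h
Tail: C_last/k_e = 0.5/0.412 = 1.214
AUC_0→∞ (buccal film) = 253.725 + 1.214 = 254.939 ng/mL·h
F = (AUC_ev/D_ev)/(AUC_iv/D_iv) = (254.939/500)/(181/200) = 0.509878/0.905 = 0.5634

F = 0.56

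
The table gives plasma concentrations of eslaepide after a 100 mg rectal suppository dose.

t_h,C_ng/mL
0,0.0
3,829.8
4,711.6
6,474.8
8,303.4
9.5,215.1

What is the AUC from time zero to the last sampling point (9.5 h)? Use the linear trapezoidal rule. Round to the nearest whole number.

Trapezoidal AUC_0→9.5:
  [0→3]: (0.0+829.8)/2 × 3 = 1244.7
  [3→4]: (829.8+711.6)/2 × 1 = 770.7
  [4→6]: (711.6+474.8)/2 × 2 = 1186.4
  [6→8]: (474.8+303.4)/2 × 2 = 778.2
  [8→9.5]: (303.4+215.1)/2 × 1.5 = 388.875
  Sum = 4368.875 ng/mL·h

AUC = 4369 ng/mL·h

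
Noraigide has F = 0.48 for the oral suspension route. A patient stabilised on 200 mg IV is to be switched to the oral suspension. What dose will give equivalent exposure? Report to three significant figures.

For equal systemic exposure: F × D_ev = D_iv
D_ev = D_iv / F = 200 / 0.48 = 416.667 mg

D_oral = 417 mg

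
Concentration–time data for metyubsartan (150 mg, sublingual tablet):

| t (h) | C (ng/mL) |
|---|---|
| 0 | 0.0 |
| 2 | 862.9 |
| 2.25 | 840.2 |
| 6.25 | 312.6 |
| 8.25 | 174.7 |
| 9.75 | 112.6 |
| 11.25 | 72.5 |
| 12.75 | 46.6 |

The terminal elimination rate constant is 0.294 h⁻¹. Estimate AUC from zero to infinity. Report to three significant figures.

AUC = 4470 ng/mL·h

Trapezoidal AUC_0→12.75:
  [0→2]: (0.0+862.9)/2 × 2 = 862.9
  [2→2.25]: (862.9+840.2)/2 × 0.25 = 212.8875
  [2.25→6.25]: (840.2+312.6)/2 × 4 = 2305.6
  [6.25→8.25]: (312.6+174.7)/2 × 2 = 487.3
  [8.25→9.75]: (174.7+112.6)/2 × 1.5 = 215.475
  [9.75→11.25]: (112.6+72.5)/2 × 1.5 = 138.825
  [11.25→12.75]: (72.5+46.6)/2 × 1.5 = 89.325
  Sum = 4312.3125 ng/mL·h
Extrapolated tail: C_last / k_e = 46.6 / 0.294 = 158.503
AUC_0→∞ = 4312.3125 + 158.503 = 4470.8155 ng/mL·h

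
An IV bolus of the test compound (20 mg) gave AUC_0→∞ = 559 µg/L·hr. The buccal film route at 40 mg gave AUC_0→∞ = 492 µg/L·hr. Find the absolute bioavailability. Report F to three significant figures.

F = (AUC_ev / D_ev) / (AUC_iv / D_iv)
  = (492/40) / (559/20)
  = 12.3 / 27.95 = 0.4401

F = 0.440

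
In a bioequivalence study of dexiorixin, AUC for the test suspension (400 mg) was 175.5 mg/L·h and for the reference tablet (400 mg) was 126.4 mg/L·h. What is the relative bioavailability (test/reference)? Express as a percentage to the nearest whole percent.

F_rel = 139%

F_rel = (AUC_test/D_test) / (AUC_ref/D_ref)
      = (175.5/400) / (126.4/400)
      = 0.43875 / 0.316 = 1.3884 = 138.84%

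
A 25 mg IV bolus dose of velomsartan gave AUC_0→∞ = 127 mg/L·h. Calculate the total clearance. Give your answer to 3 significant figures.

CL = Dose_iv / AUC_0→∞
   = 25 / 127 = 0.19685 L/h

CL = 0.197 L/h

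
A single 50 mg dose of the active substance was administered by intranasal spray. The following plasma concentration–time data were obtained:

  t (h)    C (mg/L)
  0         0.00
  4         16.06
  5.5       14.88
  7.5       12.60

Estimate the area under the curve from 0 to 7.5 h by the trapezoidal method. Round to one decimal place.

AUC = 82.8 mg/L·h

Trapezoidal AUC_0→7.5:
  [0→4]: (0.00+16.06)/2 × 4 = 32.12
  [4→5.5]: (16.06+14.88)/2 × 1.5 = 23.205
  [5.5→7.5]: (14.88+12.60)/2 × 2 = 27.48
  Sum = 82.805 mg/L·h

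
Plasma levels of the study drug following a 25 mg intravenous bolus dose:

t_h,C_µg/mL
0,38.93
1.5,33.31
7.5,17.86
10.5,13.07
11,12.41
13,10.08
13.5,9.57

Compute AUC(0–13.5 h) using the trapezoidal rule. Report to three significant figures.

Trapezoidal AUC_0→13.5:
  [0→1.5]: (38.93+33.31)/2 × 1.5 = 54.18
  [1.5→7.5]: (33.31+17.86)/2 × 6 = 153.51
  [7.5→10.5]: (17.86+13.07)/2 × 3 = 46.395
  [10.5→11]: (13.07+12.41)/2 × 0.5 = 6.37
  [11→13]: (12.41+10.08)/2 × 2 = 22.49
  [13→13.5]: (10.08+9.57)/2 × 0.5 = 4.9125
  Sum = 287.8575 µg/mL·h

AUC = 288 µg/mL·h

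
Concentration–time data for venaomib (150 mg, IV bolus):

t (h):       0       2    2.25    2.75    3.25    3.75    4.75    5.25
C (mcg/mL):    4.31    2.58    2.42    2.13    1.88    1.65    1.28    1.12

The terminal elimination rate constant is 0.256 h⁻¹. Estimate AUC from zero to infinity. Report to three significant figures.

AUC = 17.0 mcg/mL·h

Trapezoidal AUC_0→5.25:
  [0→2]: (4.31+2.58)/2 × 2 = 6.89
  [2→2.25]: (2.58+2.42)/2 × 0.25 = 0.625
  [2.25→2.75]: (2.42+2.13)/2 × 0.5 = 1.1375
  [2.75→3.25]: (2.13+1.88)/2 × 0.5 = 1.0025
  [3.25→3.75]: (1.88+1.65)/2 × 0.5 = 0.8825
  [3.75→4.75]: (1.65+1.28)/2 × 1 = 1.465
  [4.75→5.25]: (1.28+1.12)/2 × 0.5 = 0.6
  Sum = 12.6025 mcg/mL·h
Extrapolated tail: C_last / k_e = 1.12 / 0.256 = 4.375
AUC_0→∞ = 12.6025 + 4.375 = 16.9775 mcg/mL·h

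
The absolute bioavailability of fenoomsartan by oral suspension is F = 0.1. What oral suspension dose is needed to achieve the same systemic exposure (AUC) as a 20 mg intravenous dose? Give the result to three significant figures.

D_oral = 200 mg

For equal systemic exposure: F × D_ev = D_iv
D_ev = D_iv / F = 20 / 0.1 = 200 mg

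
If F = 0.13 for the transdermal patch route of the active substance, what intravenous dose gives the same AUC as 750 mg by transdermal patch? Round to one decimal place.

D_iv = 97.5 mg

Systemic exposure from an extravascular dose = F × D_ev, so the equivalent IV dose is F × D_ev.
D_iv = F × D_ev = 0.13 × 750 = 97.5 mg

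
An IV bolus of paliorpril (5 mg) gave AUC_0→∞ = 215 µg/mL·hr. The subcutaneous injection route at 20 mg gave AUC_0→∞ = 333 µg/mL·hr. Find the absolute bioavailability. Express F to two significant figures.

F = 0.39

F = (AUC_ev / D_ev) / (AUC_iv / D_iv)
  = (333/20) / (215/5)
  = 16.65 / 43 = 0.3872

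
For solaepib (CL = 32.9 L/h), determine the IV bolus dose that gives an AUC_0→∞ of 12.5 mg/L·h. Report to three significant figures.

Dose = 411 mg

Dose_iv = CL × AUC_0→∞
     = 32.9 × 12.5 = 411.25 mg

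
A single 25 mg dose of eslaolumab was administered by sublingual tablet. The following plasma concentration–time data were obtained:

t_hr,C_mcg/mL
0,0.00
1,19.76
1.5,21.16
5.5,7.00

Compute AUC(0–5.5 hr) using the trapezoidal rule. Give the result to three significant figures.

AUC = 76.4 mcg/mL·hr

Trapezoidal AUC_0→5.5:
  [0→1]: (0.00+19.76)/2 × 1 = 9.88
  [1→1.5]: (19.76+21.16)/2 × 0.5 = 10.23
  [1.5→5.5]: (21.16+7.00)/2 × 4 = 56.32
  Sum = 76.43 mcg/mL·hr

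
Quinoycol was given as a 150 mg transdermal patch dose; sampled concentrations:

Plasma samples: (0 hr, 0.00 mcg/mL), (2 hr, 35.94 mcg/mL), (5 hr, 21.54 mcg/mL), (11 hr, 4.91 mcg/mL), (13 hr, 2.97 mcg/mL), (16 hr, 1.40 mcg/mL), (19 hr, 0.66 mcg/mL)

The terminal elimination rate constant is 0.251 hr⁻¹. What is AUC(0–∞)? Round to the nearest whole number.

Trapezoidal AUC_0→19:
  [0→2]: (0.00+35.94)/2 × 2 = 35.94
  [2→5]: (35.94+21.54)/2 × 3 = 86.22
  [5→11]: (21.54+4.91)/2 × 6 = 79.35
  [11→13]: (4.91+2.97)/2 × 2 = 7.88
  [13→16]: (2.97+1.40)/2 × 3 = 6.555
  [16→19]: (1.40+0.66)/2 × 3 = 3.09
  Sum = 219.035 mcg/mL·hr
Extrapolated tail: C_last / k_e = 0.66 / 0.251 = 2.629
AUC_0→∞ = 219.035 + 2.629 = 221.664 mcg/mL·hr

AUC = 222 mcg/mL·hr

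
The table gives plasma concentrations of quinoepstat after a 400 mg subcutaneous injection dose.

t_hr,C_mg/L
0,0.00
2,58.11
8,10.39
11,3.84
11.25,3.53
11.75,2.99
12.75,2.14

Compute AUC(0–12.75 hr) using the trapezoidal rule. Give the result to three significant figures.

Trapezoidal AUC_0→12.75:
  [0→2]: (0.00+58.11)/2 × 2 = 58.11
  [2→8]: (58.11+10.39)/2 × 6 = 205.5
  [8→11]: (10.39+3.84)/2 × 3 = 21.345
  [11→11.25]: (3.84+3.53)/2 × 0.25 = 0.92125
  [11.25→11.75]: (3.53+2.99)/2 × 0.5 = 1.63
  [11.75→12.75]: (2.99+2.14)/2 × 1 = 2.565
  Sum = 290.07125 mg/L·hr

AUC = 290 mg/L·hr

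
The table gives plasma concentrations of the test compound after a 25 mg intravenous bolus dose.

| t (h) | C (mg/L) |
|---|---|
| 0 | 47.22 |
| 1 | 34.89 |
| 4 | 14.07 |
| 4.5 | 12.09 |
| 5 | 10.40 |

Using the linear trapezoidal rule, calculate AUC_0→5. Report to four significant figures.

Trapezoidal AUC_0→5:
  [0→1]: (47.22+34.89)/2 × 1 = 41.055
  [1→4]: (34.89+14.07)/2 × 3 = 73.44
  [4→4.5]: (14.07+12.09)/2 × 0.5 = 6.54
  [4.5→5]: (12.09+10.40)/2 × 0.5 = 5.6225
  Sum = 126.6575 mg/L·h

AUC = 126.7 mg/L·h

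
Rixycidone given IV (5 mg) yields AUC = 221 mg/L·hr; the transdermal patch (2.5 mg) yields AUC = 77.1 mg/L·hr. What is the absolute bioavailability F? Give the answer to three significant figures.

F = 0.698

F = (AUC_ev / D_ev) / (AUC_iv / D_iv)
  = (77.1/2.5) / (221/5)
  = 30.84 / 44.2 = 0.6977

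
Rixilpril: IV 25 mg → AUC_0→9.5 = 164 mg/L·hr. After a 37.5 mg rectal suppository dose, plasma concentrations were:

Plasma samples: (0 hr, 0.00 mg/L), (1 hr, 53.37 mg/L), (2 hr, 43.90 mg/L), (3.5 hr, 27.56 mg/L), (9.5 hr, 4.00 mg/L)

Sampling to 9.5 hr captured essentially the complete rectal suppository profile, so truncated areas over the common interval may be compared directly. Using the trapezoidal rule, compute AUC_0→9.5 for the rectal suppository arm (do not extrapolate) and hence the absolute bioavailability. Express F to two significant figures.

Trapezoidal AUC_0→9.5 (rectal suppository):
  [0→1]: (0.00+53.37)/2 × 1 = 26.685
  [1→2]: (53.37+43.90)/2 × 1 = 48.635
  [2→3.5]: (43.90+27.56)/2 × 1.5 = 53.595
  [3.5→9.5]: (27.56+4.00)/2 × 6 = 94.68
  Sum = 223.595 mg/L·hr
F = (AUC_ev/D_ev)/(AUC_iv/D_iv) = (223.595/37.5)/(164/25) = 5.96253/6.56 = 0.9089

F = 0.91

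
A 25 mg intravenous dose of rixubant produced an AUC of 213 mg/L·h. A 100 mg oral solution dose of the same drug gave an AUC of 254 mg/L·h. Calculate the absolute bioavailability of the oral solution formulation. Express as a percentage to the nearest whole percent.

F = (AUC_ev / D_ev) / (AUC_iv / D_iv)
  = (254/100) / (213/25)
  = 2.54 / 8.52 = 0.2981
  = 29.81%

F = 30%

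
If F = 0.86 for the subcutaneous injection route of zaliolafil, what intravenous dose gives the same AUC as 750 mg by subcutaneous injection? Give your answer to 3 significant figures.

D_iv = 645 mg

Systemic exposure from an extravascular dose = F × D_ev, so the equivalent IV dose is F × D_ev.
D_iv = F × D_ev = 0.86 × 750 = 645 mg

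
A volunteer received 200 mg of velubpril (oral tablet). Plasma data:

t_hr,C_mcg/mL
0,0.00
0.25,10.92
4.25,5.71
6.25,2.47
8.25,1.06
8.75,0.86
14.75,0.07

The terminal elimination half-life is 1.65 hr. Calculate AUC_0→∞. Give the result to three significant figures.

AUC = 49.8 mcg/mL·hr

Trapezoidal AUC_0→14.75:
  [0→0.25]: (0.00+10.92)/2 × 0.25 = 1.365
  [0.25→4.25]: (10.92+5.71)/2 × 4 = 33.26
  [4.25→6.25]: (5.71+2.47)/2 × 2 = 8.18
  [6.25→8.25]: (2.47+1.06)/2 × 2 = 3.53
  [8.25→8.75]: (1.06+0.86)/2 × 0.5 = 0.48
  [8.75→14.75]: (0.86+0.07)/2 × 6 = 2.79
  Sum = 49.605 mcg/mL·hr
k_e = ln2 / t½ = 0.693147 / 1.65 = 0.4201 hr^-1
Extrapolated tail: C_last / k_e = 0.07 / 0.4201 = 0.167
AUC_0→∞ = 49.605 + 0.167 = 49.772 mcg/mL·hr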